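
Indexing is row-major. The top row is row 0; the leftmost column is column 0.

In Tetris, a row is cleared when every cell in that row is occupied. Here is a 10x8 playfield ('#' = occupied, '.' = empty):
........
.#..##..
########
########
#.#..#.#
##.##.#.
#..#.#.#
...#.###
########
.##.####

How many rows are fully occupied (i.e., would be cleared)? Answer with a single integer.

Answer: 3

Derivation:
Check each row:
  row 0: 8 empty cells -> not full
  row 1: 5 empty cells -> not full
  row 2: 0 empty cells -> FULL (clear)
  row 3: 0 empty cells -> FULL (clear)
  row 4: 4 empty cells -> not full
  row 5: 3 empty cells -> not full
  row 6: 4 empty cells -> not full
  row 7: 4 empty cells -> not full
  row 8: 0 empty cells -> FULL (clear)
  row 9: 2 empty cells -> not full
Total rows cleared: 3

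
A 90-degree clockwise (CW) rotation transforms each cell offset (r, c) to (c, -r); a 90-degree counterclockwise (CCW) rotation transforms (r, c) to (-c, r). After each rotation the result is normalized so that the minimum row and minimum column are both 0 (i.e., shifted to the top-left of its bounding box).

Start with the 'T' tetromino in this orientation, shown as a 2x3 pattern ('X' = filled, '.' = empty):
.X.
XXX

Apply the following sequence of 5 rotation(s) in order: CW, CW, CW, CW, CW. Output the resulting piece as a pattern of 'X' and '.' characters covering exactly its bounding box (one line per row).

Answer: X.
XX
X.

Derivation:
Start:
.X.
XXX
After rotation 1 (CW):
X.
XX
X.
After rotation 2 (CW):
XXX
.X.
After rotation 3 (CW):
.X
XX
.X
After rotation 4 (CW):
.X.
XXX
After rotation 5 (CW):
X.
XX
X.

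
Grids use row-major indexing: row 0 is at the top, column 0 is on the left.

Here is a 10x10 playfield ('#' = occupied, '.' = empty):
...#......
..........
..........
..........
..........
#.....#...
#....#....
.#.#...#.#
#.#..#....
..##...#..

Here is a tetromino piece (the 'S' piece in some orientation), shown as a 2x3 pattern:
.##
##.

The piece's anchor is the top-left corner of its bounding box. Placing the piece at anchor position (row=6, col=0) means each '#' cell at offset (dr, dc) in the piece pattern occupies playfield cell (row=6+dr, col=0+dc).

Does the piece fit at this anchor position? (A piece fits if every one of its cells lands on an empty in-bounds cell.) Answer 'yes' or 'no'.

Check each piece cell at anchor (6, 0):
  offset (0,1) -> (6,1): empty -> OK
  offset (0,2) -> (6,2): empty -> OK
  offset (1,0) -> (7,0): empty -> OK
  offset (1,1) -> (7,1): occupied ('#') -> FAIL
All cells valid: no

Answer: no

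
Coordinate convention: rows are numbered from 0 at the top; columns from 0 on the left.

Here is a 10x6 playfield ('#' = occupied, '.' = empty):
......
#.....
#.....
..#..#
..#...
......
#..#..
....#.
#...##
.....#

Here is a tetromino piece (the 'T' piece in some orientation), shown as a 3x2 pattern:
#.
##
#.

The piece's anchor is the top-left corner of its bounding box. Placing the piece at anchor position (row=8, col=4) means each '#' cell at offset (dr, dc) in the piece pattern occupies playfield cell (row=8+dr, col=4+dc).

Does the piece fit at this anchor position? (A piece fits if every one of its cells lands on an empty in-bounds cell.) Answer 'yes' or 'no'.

Check each piece cell at anchor (8, 4):
  offset (0,0) -> (8,4): occupied ('#') -> FAIL
  offset (1,0) -> (9,4): empty -> OK
  offset (1,1) -> (9,5): occupied ('#') -> FAIL
  offset (2,0) -> (10,4): out of bounds -> FAIL
All cells valid: no

Answer: no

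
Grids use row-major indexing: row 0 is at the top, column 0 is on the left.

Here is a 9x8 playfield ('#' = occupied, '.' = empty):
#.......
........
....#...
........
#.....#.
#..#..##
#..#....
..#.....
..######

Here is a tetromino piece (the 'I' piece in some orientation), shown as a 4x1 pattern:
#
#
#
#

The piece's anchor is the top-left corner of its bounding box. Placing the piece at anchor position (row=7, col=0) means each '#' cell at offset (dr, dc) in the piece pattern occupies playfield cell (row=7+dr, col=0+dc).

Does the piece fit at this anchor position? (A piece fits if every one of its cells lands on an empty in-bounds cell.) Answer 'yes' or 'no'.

Answer: no

Derivation:
Check each piece cell at anchor (7, 0):
  offset (0,0) -> (7,0): empty -> OK
  offset (1,0) -> (8,0): empty -> OK
  offset (2,0) -> (9,0): out of bounds -> FAIL
  offset (3,0) -> (10,0): out of bounds -> FAIL
All cells valid: no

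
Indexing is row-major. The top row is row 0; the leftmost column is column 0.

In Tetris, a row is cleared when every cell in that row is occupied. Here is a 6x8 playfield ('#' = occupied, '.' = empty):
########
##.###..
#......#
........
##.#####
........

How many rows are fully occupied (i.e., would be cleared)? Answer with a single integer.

Answer: 1

Derivation:
Check each row:
  row 0: 0 empty cells -> FULL (clear)
  row 1: 3 empty cells -> not full
  row 2: 6 empty cells -> not full
  row 3: 8 empty cells -> not full
  row 4: 1 empty cell -> not full
  row 5: 8 empty cells -> not full
Total rows cleared: 1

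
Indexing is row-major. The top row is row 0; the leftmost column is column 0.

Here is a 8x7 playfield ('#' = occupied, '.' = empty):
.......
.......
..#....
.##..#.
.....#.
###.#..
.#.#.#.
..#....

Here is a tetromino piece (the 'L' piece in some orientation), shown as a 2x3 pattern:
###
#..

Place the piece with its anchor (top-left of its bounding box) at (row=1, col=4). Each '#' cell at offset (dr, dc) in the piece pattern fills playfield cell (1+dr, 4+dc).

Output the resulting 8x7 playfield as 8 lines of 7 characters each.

Answer: .......
....###
..#.#..
.##..#.
.....#.
###.#..
.#.#.#.
..#....

Derivation:
Fill (1+0,4+0) = (1,4)
Fill (1+0,4+1) = (1,5)
Fill (1+0,4+2) = (1,6)
Fill (1+1,4+0) = (2,4)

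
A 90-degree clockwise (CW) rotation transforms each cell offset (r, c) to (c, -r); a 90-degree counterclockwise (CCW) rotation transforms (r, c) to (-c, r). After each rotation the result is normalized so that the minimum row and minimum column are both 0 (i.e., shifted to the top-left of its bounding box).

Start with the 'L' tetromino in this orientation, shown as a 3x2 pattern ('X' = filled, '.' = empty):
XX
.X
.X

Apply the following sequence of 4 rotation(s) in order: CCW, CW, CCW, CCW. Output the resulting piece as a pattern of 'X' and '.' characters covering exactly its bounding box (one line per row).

Answer: X.
X.
XX

Derivation:
Start:
XX
.X
.X
After rotation 1 (CCW):
XXX
X..
After rotation 2 (CW):
XX
.X
.X
After rotation 3 (CCW):
XXX
X..
After rotation 4 (CCW):
X.
X.
XX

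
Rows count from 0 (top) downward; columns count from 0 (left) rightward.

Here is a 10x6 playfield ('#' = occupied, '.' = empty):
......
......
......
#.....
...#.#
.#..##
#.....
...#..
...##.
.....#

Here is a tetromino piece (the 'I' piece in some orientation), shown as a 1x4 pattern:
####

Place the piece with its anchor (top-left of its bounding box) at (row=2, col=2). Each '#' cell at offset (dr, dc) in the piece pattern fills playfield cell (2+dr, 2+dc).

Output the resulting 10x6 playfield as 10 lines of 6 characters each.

Fill (2+0,2+0) = (2,2)
Fill (2+0,2+1) = (2,3)
Fill (2+0,2+2) = (2,4)
Fill (2+0,2+3) = (2,5)

Answer: ......
......
..####
#.....
...#.#
.#..##
#.....
...#..
...##.
.....#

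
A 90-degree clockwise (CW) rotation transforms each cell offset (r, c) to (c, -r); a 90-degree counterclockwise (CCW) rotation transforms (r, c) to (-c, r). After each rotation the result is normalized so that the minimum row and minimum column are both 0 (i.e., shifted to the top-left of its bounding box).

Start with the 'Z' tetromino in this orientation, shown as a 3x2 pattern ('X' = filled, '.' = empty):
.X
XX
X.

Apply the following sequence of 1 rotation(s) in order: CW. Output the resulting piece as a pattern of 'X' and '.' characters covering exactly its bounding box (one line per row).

Start:
.X
XX
X.
After rotation 1 (CW):
XX.
.XX

Answer: XX.
.XX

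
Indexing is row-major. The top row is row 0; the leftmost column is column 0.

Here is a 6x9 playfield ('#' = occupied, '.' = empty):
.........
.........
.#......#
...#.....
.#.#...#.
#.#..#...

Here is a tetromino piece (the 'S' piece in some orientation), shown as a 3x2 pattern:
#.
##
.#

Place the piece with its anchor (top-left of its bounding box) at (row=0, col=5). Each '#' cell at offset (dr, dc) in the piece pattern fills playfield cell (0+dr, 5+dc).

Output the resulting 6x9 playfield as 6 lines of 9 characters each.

Fill (0+0,5+0) = (0,5)
Fill (0+1,5+0) = (1,5)
Fill (0+1,5+1) = (1,6)
Fill (0+2,5+1) = (2,6)

Answer: .....#...
.....##..
.#....#.#
...#.....
.#.#...#.
#.#..#...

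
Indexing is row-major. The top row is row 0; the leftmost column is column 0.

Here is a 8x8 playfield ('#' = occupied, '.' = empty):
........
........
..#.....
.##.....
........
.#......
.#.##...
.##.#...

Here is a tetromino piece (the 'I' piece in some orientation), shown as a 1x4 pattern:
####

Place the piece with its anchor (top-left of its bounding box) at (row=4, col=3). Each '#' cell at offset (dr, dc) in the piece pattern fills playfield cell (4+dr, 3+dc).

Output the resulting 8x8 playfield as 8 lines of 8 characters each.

Fill (4+0,3+0) = (4,3)
Fill (4+0,3+1) = (4,4)
Fill (4+0,3+2) = (4,5)
Fill (4+0,3+3) = (4,6)

Answer: ........
........
..#.....
.##.....
...####.
.#......
.#.##...
.##.#...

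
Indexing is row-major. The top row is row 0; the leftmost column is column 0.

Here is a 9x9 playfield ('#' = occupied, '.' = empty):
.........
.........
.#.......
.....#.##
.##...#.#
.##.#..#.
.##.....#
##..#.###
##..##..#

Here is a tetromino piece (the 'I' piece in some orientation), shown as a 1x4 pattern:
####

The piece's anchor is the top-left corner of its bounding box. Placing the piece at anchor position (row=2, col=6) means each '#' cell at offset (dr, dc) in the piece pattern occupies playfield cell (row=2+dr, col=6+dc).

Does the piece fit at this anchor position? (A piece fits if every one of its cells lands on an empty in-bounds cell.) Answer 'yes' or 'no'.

Check each piece cell at anchor (2, 6):
  offset (0,0) -> (2,6): empty -> OK
  offset (0,1) -> (2,7): empty -> OK
  offset (0,2) -> (2,8): empty -> OK
  offset (0,3) -> (2,9): out of bounds -> FAIL
All cells valid: no

Answer: no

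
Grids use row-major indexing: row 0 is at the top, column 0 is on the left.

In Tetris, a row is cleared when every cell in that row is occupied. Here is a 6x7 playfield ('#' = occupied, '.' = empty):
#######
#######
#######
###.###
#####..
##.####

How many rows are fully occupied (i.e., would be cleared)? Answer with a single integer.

Check each row:
  row 0: 0 empty cells -> FULL (clear)
  row 1: 0 empty cells -> FULL (clear)
  row 2: 0 empty cells -> FULL (clear)
  row 3: 1 empty cell -> not full
  row 4: 2 empty cells -> not full
  row 5: 1 empty cell -> not full
Total rows cleared: 3

Answer: 3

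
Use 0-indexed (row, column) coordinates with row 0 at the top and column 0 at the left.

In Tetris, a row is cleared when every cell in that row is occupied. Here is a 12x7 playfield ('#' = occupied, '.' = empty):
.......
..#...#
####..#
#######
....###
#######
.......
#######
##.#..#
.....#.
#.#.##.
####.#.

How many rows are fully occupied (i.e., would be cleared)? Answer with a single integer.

Answer: 3

Derivation:
Check each row:
  row 0: 7 empty cells -> not full
  row 1: 5 empty cells -> not full
  row 2: 2 empty cells -> not full
  row 3: 0 empty cells -> FULL (clear)
  row 4: 4 empty cells -> not full
  row 5: 0 empty cells -> FULL (clear)
  row 6: 7 empty cells -> not full
  row 7: 0 empty cells -> FULL (clear)
  row 8: 3 empty cells -> not full
  row 9: 6 empty cells -> not full
  row 10: 3 empty cells -> not full
  row 11: 2 empty cells -> not full
Total rows cleared: 3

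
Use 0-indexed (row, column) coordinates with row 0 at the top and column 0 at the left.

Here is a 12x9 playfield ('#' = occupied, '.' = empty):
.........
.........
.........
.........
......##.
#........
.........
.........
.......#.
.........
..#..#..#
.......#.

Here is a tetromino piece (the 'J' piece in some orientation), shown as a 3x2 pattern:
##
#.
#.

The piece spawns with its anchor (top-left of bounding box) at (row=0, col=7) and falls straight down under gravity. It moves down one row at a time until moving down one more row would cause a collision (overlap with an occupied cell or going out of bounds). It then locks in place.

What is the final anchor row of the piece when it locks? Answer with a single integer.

Answer: 1

Derivation:
Spawn at (row=0, col=7). Try each row:
  row 0: fits
  row 1: fits
  row 2: blocked -> lock at row 1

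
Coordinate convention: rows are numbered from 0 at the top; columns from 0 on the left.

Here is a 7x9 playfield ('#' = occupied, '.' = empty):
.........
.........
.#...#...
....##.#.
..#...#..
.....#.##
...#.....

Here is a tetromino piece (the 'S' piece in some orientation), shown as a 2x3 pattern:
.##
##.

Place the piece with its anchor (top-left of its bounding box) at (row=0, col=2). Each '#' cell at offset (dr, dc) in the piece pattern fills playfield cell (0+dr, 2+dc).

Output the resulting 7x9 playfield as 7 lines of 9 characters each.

Answer: ...##....
..##.....
.#...#...
....##.#.
..#...#..
.....#.##
...#.....

Derivation:
Fill (0+0,2+1) = (0,3)
Fill (0+0,2+2) = (0,4)
Fill (0+1,2+0) = (1,2)
Fill (0+1,2+1) = (1,3)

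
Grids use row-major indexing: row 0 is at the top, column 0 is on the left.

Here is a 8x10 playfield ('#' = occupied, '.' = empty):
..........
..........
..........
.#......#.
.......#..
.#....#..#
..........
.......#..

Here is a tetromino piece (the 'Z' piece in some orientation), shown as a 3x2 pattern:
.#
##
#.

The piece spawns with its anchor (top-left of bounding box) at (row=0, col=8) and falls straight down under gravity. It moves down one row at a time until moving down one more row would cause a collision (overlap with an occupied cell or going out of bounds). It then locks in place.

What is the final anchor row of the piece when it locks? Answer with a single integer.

Spawn at (row=0, col=8). Try each row:
  row 0: fits
  row 1: blocked -> lock at row 0

Answer: 0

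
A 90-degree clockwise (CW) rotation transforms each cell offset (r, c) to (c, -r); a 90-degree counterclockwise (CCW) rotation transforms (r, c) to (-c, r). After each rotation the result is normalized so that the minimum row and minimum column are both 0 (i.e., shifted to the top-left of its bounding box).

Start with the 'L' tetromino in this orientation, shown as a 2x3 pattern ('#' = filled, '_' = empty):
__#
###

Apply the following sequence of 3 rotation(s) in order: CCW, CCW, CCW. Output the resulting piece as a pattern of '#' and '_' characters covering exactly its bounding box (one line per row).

Answer: #_
#_
##

Derivation:
Start:
__#
###
After rotation 1 (CCW):
##
_#
_#
After rotation 2 (CCW):
###
#__
After rotation 3 (CCW):
#_
#_
##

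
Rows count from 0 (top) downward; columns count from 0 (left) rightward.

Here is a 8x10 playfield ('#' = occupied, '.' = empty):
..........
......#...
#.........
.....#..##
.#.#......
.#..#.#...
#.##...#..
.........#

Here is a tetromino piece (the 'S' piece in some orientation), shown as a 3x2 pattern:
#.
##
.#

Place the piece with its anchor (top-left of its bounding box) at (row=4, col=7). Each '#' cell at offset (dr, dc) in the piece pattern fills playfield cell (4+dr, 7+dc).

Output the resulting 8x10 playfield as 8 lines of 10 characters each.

Fill (4+0,7+0) = (4,7)
Fill (4+1,7+0) = (5,7)
Fill (4+1,7+1) = (5,8)
Fill (4+2,7+1) = (6,8)

Answer: ..........
......#...
#.........
.....#..##
.#.#...#..
.#..#.###.
#.##...##.
.........#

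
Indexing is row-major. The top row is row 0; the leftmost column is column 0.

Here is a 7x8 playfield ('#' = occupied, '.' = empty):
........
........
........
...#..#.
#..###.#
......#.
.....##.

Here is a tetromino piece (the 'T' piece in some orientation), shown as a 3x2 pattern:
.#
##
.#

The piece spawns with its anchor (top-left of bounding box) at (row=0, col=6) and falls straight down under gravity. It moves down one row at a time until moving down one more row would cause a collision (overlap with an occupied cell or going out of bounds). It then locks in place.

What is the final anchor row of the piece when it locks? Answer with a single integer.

Spawn at (row=0, col=6). Try each row:
  row 0: fits
  row 1: fits
  row 2: blocked -> lock at row 1

Answer: 1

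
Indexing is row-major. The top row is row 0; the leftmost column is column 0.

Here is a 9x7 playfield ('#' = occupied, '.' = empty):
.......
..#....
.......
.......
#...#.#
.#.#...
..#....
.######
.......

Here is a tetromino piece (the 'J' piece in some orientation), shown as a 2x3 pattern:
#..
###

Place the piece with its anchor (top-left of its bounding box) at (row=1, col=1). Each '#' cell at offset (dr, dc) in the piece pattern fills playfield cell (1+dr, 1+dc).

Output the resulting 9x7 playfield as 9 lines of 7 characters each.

Answer: .......
.##....
.###...
.......
#...#.#
.#.#...
..#....
.######
.......

Derivation:
Fill (1+0,1+0) = (1,1)
Fill (1+1,1+0) = (2,1)
Fill (1+1,1+1) = (2,2)
Fill (1+1,1+2) = (2,3)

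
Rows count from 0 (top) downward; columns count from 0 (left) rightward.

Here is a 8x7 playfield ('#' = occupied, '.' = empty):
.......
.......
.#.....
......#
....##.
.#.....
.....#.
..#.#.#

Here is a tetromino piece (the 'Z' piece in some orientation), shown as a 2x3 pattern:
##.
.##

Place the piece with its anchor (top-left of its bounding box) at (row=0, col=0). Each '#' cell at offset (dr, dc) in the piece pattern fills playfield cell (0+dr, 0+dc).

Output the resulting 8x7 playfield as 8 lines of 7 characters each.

Answer: ##.....
.##....
.#.....
......#
....##.
.#.....
.....#.
..#.#.#

Derivation:
Fill (0+0,0+0) = (0,0)
Fill (0+0,0+1) = (0,1)
Fill (0+1,0+1) = (1,1)
Fill (0+1,0+2) = (1,2)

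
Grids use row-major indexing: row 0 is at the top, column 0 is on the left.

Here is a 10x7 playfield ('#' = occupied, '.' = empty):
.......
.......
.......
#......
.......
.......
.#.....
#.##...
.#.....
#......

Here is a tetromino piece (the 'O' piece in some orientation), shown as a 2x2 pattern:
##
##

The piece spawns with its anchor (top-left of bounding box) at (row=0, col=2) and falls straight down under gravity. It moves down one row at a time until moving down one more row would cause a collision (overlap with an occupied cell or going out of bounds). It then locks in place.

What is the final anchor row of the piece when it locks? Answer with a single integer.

Spawn at (row=0, col=2). Try each row:
  row 0: fits
  row 1: fits
  row 2: fits
  row 3: fits
  row 4: fits
  row 5: fits
  row 6: blocked -> lock at row 5

Answer: 5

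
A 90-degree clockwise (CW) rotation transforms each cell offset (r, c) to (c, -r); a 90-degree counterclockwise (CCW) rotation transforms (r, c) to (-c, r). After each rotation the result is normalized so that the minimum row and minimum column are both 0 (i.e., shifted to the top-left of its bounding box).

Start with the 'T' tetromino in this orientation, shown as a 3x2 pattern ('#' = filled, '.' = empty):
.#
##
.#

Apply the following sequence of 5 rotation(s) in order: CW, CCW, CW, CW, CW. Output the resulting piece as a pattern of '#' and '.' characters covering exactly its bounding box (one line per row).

Start:
.#
##
.#
After rotation 1 (CW):
.#.
###
After rotation 2 (CCW):
.#
##
.#
After rotation 3 (CW):
.#.
###
After rotation 4 (CW):
#.
##
#.
After rotation 5 (CW):
###
.#.

Answer: ###
.#.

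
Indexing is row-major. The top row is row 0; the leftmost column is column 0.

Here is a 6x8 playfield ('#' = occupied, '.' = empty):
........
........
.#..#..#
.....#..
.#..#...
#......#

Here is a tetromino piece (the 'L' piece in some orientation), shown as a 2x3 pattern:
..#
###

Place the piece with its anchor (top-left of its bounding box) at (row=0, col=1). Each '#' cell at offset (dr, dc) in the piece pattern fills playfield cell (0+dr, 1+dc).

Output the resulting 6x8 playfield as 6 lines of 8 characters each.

Answer: ...#....
.###....
.#..#..#
.....#..
.#..#...
#......#

Derivation:
Fill (0+0,1+2) = (0,3)
Fill (0+1,1+0) = (1,1)
Fill (0+1,1+1) = (1,2)
Fill (0+1,1+2) = (1,3)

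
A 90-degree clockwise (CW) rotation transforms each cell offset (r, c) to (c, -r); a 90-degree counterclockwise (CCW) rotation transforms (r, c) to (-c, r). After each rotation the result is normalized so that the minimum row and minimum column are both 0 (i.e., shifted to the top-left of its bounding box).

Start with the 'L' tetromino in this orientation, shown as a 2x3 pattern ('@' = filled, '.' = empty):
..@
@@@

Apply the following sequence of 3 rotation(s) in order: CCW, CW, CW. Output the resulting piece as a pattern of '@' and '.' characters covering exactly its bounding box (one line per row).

Start:
..@
@@@
After rotation 1 (CCW):
@@
.@
.@
After rotation 2 (CW):
..@
@@@
After rotation 3 (CW):
@.
@.
@@

Answer: @.
@.
@@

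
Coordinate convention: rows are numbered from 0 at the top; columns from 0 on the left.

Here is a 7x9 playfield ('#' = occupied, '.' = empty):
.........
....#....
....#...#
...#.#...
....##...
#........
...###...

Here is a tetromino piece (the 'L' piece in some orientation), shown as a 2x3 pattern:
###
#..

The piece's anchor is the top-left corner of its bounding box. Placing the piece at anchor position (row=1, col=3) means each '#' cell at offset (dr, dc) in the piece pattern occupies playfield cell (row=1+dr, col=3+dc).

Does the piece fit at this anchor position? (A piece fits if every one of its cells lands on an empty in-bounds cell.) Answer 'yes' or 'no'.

Check each piece cell at anchor (1, 3):
  offset (0,0) -> (1,3): empty -> OK
  offset (0,1) -> (1,4): occupied ('#') -> FAIL
  offset (0,2) -> (1,5): empty -> OK
  offset (1,0) -> (2,3): empty -> OK
All cells valid: no

Answer: no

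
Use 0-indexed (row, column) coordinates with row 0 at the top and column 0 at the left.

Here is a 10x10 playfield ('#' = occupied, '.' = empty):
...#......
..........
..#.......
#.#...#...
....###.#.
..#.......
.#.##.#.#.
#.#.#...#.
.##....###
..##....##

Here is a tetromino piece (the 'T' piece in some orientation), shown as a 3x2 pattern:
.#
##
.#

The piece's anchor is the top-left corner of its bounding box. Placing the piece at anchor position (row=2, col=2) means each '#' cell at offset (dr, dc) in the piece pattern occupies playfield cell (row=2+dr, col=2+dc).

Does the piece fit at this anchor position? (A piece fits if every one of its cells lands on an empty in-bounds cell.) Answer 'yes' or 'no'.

Answer: no

Derivation:
Check each piece cell at anchor (2, 2):
  offset (0,1) -> (2,3): empty -> OK
  offset (1,0) -> (3,2): occupied ('#') -> FAIL
  offset (1,1) -> (3,3): empty -> OK
  offset (2,1) -> (4,3): empty -> OK
All cells valid: no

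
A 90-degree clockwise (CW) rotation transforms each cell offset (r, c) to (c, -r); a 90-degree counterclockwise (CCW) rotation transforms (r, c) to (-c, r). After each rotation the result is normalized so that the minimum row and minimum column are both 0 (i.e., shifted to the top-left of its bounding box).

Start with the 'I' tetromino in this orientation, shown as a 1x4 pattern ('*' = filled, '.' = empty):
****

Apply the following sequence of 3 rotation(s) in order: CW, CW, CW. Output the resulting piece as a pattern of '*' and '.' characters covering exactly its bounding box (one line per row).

Start:
****
After rotation 1 (CW):
*
*
*
*
After rotation 2 (CW):
****
After rotation 3 (CW):
*
*
*
*

Answer: *
*
*
*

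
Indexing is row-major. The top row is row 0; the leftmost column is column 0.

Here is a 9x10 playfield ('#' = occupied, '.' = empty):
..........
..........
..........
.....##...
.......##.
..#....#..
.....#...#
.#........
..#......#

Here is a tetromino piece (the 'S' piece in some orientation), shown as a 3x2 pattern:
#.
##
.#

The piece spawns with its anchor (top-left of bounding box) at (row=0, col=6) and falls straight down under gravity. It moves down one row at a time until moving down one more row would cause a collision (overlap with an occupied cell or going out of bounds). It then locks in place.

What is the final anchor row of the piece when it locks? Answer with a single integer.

Spawn at (row=0, col=6). Try each row:
  row 0: fits
  row 1: fits
  row 2: blocked -> lock at row 1

Answer: 1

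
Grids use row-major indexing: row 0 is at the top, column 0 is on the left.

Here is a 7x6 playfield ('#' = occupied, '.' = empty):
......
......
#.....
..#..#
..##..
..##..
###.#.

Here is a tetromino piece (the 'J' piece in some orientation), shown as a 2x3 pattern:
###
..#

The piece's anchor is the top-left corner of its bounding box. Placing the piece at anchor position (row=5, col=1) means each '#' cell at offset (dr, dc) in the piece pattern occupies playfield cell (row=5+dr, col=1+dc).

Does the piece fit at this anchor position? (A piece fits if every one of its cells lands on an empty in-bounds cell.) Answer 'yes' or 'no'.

Check each piece cell at anchor (5, 1):
  offset (0,0) -> (5,1): empty -> OK
  offset (0,1) -> (5,2): occupied ('#') -> FAIL
  offset (0,2) -> (5,3): occupied ('#') -> FAIL
  offset (1,2) -> (6,3): empty -> OK
All cells valid: no

Answer: no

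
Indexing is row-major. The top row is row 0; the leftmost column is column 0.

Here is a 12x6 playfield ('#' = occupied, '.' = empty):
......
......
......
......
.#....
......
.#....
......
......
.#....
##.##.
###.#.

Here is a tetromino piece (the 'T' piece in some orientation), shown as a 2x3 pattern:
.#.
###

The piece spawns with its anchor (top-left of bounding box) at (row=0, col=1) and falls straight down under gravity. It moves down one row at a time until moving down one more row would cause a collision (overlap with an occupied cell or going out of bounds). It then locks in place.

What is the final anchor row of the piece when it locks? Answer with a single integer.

Answer: 2

Derivation:
Spawn at (row=0, col=1). Try each row:
  row 0: fits
  row 1: fits
  row 2: fits
  row 3: blocked -> lock at row 2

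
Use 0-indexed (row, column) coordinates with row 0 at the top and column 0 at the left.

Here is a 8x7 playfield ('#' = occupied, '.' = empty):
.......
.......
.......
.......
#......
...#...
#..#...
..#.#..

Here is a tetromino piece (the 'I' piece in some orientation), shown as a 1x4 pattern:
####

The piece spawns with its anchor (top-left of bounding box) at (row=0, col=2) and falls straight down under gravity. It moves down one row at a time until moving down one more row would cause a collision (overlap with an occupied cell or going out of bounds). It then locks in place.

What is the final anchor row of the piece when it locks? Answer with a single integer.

Spawn at (row=0, col=2). Try each row:
  row 0: fits
  row 1: fits
  row 2: fits
  row 3: fits
  row 4: fits
  row 5: blocked -> lock at row 4

Answer: 4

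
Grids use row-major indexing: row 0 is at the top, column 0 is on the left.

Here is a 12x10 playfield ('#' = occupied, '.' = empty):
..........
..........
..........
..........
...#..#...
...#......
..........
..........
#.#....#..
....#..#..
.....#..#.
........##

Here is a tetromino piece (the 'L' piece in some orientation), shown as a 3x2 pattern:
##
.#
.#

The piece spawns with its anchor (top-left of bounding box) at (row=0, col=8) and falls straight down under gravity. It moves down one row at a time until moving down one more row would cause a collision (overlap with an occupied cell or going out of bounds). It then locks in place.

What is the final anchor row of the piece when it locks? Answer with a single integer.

Answer: 8

Derivation:
Spawn at (row=0, col=8). Try each row:
  row 0: fits
  row 1: fits
  row 2: fits
  row 3: fits
  row 4: fits
  row 5: fits
  row 6: fits
  row 7: fits
  row 8: fits
  row 9: blocked -> lock at row 8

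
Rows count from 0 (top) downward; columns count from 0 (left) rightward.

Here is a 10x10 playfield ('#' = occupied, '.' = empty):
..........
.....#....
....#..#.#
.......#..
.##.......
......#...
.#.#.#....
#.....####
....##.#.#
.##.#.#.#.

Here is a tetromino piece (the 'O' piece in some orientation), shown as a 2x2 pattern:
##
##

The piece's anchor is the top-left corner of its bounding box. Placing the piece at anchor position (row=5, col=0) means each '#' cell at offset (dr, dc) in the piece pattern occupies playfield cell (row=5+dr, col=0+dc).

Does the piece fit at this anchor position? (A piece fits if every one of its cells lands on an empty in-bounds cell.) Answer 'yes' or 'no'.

Check each piece cell at anchor (5, 0):
  offset (0,0) -> (5,0): empty -> OK
  offset (0,1) -> (5,1): empty -> OK
  offset (1,0) -> (6,0): empty -> OK
  offset (1,1) -> (6,1): occupied ('#') -> FAIL
All cells valid: no

Answer: no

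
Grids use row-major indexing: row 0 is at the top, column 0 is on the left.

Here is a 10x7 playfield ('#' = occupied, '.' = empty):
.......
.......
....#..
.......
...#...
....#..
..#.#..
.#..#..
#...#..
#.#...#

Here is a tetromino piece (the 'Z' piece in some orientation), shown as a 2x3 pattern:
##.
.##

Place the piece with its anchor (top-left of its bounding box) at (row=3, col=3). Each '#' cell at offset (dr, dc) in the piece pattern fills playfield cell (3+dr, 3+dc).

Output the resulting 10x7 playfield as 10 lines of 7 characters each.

Fill (3+0,3+0) = (3,3)
Fill (3+0,3+1) = (3,4)
Fill (3+1,3+1) = (4,4)
Fill (3+1,3+2) = (4,5)

Answer: .......
.......
....#..
...##..
...###.
....#..
..#.#..
.#..#..
#...#..
#.#...#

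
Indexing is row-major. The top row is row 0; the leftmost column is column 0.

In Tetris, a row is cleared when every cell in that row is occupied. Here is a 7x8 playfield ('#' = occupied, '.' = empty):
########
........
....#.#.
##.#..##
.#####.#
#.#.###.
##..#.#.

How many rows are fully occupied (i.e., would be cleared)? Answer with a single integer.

Answer: 1

Derivation:
Check each row:
  row 0: 0 empty cells -> FULL (clear)
  row 1: 8 empty cells -> not full
  row 2: 6 empty cells -> not full
  row 3: 3 empty cells -> not full
  row 4: 2 empty cells -> not full
  row 5: 3 empty cells -> not full
  row 6: 4 empty cells -> not full
Total rows cleared: 1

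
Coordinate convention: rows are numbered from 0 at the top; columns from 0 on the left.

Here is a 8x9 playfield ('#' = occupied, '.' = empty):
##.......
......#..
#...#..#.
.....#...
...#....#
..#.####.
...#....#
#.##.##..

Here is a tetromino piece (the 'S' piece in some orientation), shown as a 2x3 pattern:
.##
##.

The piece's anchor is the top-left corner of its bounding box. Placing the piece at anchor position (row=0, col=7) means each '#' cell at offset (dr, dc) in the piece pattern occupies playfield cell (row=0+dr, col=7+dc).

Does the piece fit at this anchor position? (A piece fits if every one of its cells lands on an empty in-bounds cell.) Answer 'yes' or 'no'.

Answer: no

Derivation:
Check each piece cell at anchor (0, 7):
  offset (0,1) -> (0,8): empty -> OK
  offset (0,2) -> (0,9): out of bounds -> FAIL
  offset (1,0) -> (1,7): empty -> OK
  offset (1,1) -> (1,8): empty -> OK
All cells valid: no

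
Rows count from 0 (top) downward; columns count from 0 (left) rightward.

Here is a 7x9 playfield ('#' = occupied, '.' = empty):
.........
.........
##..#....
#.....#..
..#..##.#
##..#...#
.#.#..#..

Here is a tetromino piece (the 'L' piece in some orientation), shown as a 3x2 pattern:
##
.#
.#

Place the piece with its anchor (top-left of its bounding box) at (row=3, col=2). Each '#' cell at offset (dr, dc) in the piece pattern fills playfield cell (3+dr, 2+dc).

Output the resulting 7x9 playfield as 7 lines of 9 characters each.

Answer: .........
.........
##..#....
#.##..#..
..##.##.#
##.##...#
.#.#..#..

Derivation:
Fill (3+0,2+0) = (3,2)
Fill (3+0,2+1) = (3,3)
Fill (3+1,2+1) = (4,3)
Fill (3+2,2+1) = (5,3)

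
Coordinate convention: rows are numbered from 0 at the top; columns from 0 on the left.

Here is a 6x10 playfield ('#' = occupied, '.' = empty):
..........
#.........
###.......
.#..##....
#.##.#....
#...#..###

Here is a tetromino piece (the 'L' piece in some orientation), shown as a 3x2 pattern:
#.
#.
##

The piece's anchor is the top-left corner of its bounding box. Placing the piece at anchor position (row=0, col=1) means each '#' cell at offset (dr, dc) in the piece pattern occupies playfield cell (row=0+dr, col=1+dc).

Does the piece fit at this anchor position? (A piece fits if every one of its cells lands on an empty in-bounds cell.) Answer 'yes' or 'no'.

Check each piece cell at anchor (0, 1):
  offset (0,0) -> (0,1): empty -> OK
  offset (1,0) -> (1,1): empty -> OK
  offset (2,0) -> (2,1): occupied ('#') -> FAIL
  offset (2,1) -> (2,2): occupied ('#') -> FAIL
All cells valid: no

Answer: no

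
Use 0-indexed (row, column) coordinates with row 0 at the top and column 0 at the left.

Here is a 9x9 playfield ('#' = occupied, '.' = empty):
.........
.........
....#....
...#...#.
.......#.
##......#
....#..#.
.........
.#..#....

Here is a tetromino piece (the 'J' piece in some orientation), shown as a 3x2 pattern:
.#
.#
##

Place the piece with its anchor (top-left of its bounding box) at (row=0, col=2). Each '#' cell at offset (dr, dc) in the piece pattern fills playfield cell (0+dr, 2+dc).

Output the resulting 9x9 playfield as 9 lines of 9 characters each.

Answer: ...#.....
...#.....
..###....
...#...#.
.......#.
##......#
....#..#.
.........
.#..#....

Derivation:
Fill (0+0,2+1) = (0,3)
Fill (0+1,2+1) = (1,3)
Fill (0+2,2+0) = (2,2)
Fill (0+2,2+1) = (2,3)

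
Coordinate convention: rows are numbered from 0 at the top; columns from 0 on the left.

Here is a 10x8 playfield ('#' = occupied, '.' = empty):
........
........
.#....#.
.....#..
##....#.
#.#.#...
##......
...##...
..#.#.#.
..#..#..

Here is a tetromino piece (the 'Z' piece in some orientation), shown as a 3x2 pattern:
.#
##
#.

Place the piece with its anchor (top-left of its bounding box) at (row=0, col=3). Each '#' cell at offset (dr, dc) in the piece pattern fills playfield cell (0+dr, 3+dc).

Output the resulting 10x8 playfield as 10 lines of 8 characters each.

Fill (0+0,3+1) = (0,4)
Fill (0+1,3+0) = (1,3)
Fill (0+1,3+1) = (1,4)
Fill (0+2,3+0) = (2,3)

Answer: ....#...
...##...
.#.#..#.
.....#..
##....#.
#.#.#...
##......
...##...
..#.#.#.
..#..#..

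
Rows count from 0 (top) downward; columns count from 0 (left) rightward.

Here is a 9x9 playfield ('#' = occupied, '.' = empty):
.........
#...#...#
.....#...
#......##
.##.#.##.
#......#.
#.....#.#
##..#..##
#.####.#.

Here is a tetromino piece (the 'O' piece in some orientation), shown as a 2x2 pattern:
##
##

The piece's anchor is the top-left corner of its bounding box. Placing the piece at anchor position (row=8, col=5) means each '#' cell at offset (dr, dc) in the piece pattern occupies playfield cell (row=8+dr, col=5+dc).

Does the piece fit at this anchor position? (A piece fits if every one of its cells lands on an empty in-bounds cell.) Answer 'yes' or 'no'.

Answer: no

Derivation:
Check each piece cell at anchor (8, 5):
  offset (0,0) -> (8,5): occupied ('#') -> FAIL
  offset (0,1) -> (8,6): empty -> OK
  offset (1,0) -> (9,5): out of bounds -> FAIL
  offset (1,1) -> (9,6): out of bounds -> FAIL
All cells valid: no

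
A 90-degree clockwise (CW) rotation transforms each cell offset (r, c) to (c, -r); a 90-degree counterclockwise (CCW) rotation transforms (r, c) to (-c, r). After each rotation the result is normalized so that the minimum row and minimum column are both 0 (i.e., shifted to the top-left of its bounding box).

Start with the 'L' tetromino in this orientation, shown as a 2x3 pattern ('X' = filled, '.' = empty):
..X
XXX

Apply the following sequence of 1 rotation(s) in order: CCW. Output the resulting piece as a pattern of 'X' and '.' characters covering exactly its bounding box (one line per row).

Answer: XX
.X
.X

Derivation:
Start:
..X
XXX
After rotation 1 (CCW):
XX
.X
.X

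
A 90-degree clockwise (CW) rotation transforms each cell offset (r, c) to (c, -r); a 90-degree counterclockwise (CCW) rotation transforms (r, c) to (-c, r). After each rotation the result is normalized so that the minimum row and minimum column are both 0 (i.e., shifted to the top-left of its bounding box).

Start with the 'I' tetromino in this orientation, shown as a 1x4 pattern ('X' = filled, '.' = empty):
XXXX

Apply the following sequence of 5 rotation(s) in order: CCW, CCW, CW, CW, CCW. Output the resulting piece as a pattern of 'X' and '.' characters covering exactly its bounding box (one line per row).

Start:
XXXX
After rotation 1 (CCW):
X
X
X
X
After rotation 2 (CCW):
XXXX
After rotation 3 (CW):
X
X
X
X
After rotation 4 (CW):
XXXX
After rotation 5 (CCW):
X
X
X
X

Answer: X
X
X
X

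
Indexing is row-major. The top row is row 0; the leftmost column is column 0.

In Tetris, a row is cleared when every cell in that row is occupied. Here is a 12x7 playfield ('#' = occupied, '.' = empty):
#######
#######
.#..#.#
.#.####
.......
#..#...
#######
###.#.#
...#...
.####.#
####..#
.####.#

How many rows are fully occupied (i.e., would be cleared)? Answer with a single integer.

Check each row:
  row 0: 0 empty cells -> FULL (clear)
  row 1: 0 empty cells -> FULL (clear)
  row 2: 4 empty cells -> not full
  row 3: 2 empty cells -> not full
  row 4: 7 empty cells -> not full
  row 5: 5 empty cells -> not full
  row 6: 0 empty cells -> FULL (clear)
  row 7: 2 empty cells -> not full
  row 8: 6 empty cells -> not full
  row 9: 2 empty cells -> not full
  row 10: 2 empty cells -> not full
  row 11: 2 empty cells -> not full
Total rows cleared: 3

Answer: 3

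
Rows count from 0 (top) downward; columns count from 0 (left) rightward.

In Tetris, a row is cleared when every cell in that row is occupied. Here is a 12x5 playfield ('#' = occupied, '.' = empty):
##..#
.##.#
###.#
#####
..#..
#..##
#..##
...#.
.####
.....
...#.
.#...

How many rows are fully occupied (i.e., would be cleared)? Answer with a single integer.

Answer: 1

Derivation:
Check each row:
  row 0: 2 empty cells -> not full
  row 1: 2 empty cells -> not full
  row 2: 1 empty cell -> not full
  row 3: 0 empty cells -> FULL (clear)
  row 4: 4 empty cells -> not full
  row 5: 2 empty cells -> not full
  row 6: 2 empty cells -> not full
  row 7: 4 empty cells -> not full
  row 8: 1 empty cell -> not full
  row 9: 5 empty cells -> not full
  row 10: 4 empty cells -> not full
  row 11: 4 empty cells -> not full
Total rows cleared: 1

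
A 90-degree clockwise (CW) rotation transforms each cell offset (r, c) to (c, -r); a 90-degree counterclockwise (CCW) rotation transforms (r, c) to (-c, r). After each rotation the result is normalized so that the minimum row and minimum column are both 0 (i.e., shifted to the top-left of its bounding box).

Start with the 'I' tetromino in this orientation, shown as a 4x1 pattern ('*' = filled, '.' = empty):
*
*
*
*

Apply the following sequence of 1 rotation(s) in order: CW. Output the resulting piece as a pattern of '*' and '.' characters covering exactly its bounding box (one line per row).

Answer: ****

Derivation:
Start:
*
*
*
*
After rotation 1 (CW):
****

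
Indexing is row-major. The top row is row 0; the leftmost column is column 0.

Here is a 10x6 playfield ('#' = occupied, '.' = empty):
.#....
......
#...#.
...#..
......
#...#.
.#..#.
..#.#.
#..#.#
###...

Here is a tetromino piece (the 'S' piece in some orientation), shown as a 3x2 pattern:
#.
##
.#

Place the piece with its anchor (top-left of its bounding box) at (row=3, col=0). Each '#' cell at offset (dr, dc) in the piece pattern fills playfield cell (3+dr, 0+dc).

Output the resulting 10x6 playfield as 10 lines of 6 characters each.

Answer: .#....
......
#...#.
#..#..
##....
##..#.
.#..#.
..#.#.
#..#.#
###...

Derivation:
Fill (3+0,0+0) = (3,0)
Fill (3+1,0+0) = (4,0)
Fill (3+1,0+1) = (4,1)
Fill (3+2,0+1) = (5,1)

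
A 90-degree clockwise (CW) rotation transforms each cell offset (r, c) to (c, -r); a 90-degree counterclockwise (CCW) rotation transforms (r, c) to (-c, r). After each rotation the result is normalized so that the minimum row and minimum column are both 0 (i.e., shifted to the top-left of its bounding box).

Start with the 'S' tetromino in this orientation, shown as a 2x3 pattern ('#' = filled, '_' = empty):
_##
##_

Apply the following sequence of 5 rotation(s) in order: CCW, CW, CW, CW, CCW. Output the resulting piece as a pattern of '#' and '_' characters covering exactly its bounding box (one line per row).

Start:
_##
##_
After rotation 1 (CCW):
#_
##
_#
After rotation 2 (CW):
_##
##_
After rotation 3 (CW):
#_
##
_#
After rotation 4 (CW):
_##
##_
After rotation 5 (CCW):
#_
##
_#

Answer: #_
##
_#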